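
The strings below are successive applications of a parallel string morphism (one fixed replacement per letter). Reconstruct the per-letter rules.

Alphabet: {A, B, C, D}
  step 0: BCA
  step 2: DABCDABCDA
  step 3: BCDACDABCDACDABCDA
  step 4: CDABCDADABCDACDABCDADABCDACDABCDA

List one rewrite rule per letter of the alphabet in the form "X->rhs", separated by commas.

  step 3 ⇒ step 4: BCDACDABCDACDABCDA ⇒ C·DA·BC·DA·DA·BC·DA·C·DA·BC·DA·DA·BC·DA·C·DA·BC·DA
    A ↦ DA
    B ↦ C
    C ↦ DA
    D ↦ BC

A->DA, B->C, C->DA, D->BC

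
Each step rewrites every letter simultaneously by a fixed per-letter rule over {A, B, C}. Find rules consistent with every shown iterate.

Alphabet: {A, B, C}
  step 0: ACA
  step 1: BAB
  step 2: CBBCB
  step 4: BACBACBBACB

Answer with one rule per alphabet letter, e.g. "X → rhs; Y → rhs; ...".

A->B, B->CB, C->A

  step 1 ⇒ step 2: BAB ⇒ CB·B·CB
    A ↦ B
    B ↦ CB
  step 0 ⇒ step 1: ACA ⇒ B·A·B
    C ↦ A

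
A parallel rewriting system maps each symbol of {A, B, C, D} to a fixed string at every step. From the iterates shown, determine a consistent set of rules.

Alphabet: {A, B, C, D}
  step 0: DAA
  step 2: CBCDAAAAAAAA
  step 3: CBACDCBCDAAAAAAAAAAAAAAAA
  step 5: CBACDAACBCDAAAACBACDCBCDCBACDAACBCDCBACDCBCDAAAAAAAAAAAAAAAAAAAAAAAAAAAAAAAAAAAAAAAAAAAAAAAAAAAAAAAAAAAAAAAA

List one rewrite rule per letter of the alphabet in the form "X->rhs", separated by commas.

A->AA, B->ACD, C->CB, D->CD

  step 2 ⇒ step 3: CBCDAAAAAAAA ⇒ CB·ACD·CB·CD·AA·AA·AA·AA·AA·AA·AA·AA
    A ↦ AA
    B ↦ ACD
    C ↦ CB
    D ↦ CD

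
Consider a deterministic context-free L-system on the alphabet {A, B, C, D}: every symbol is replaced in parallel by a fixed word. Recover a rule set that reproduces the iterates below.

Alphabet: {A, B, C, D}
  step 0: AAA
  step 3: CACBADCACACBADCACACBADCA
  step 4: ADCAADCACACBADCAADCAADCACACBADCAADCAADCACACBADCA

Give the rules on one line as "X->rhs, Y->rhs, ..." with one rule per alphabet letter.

  step 3 ⇒ step 4: CACBADCACACBADCACACBADCA ⇒ AD·CA·AD·CA·CA·CB·AD·CA·AD·CA·AD·CA·CA·CB·AD·CA·AD·CA·AD·CA·CA·CB·AD·CA
    A ↦ CA
    B ↦ CA
    C ↦ AD
    D ↦ CB

A->CA, B->CA, C->AD, D->CB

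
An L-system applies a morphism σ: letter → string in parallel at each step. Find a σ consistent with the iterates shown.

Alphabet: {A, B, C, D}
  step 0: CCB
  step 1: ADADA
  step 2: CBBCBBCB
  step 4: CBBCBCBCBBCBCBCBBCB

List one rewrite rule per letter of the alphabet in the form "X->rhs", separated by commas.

  step 1 ⇒ step 2: ADADA ⇒ CB·B·CB·B·CB
    A ↦ CB
    D ↦ B
  step 0 ⇒ step 1: CCB ⇒ AD·AD·A
    B ↦ A
  step 0 ⇒ step 1: CCB ⇒ AD·AD·A
    C ↦ AD

A->CB, B->A, C->AD, D->B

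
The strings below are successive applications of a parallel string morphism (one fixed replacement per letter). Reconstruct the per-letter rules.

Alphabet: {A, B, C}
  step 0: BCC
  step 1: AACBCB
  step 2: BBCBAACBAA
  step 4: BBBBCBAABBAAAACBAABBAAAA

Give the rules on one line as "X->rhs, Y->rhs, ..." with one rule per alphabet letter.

A->B, B->AA, C->CB

  step 1 ⇒ step 2: AACBCB ⇒ B·B·CB·AA·CB·AA
    A ↦ B
    B ↦ AA
    C ↦ CB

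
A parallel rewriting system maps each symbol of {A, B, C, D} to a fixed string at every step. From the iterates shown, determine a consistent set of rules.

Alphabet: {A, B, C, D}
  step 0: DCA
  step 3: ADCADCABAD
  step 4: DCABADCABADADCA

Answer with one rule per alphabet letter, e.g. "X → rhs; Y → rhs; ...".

A->D, B->A, C->BA, D->CA

  step 3 ⇒ step 4: ADCADCABAD ⇒ D·CA·BA·D·CA·BA·D·A·D·CA
    A ↦ D
    B ↦ A
    C ↦ BA
    D ↦ CA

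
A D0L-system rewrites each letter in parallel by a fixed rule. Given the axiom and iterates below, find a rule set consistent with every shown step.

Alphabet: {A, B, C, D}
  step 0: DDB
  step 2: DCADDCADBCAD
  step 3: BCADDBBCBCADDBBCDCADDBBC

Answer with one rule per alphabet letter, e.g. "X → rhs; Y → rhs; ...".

  step 2 ⇒ step 3: DCADDCADBCAD ⇒ BC·AD·DB·BC·BC·AD·DB·BC·DC·AD·DB·BC
    A ↦ DB
    B ↦ DC
    C ↦ AD
    D ↦ BC

A->DB, B->DC, C->AD, D->BC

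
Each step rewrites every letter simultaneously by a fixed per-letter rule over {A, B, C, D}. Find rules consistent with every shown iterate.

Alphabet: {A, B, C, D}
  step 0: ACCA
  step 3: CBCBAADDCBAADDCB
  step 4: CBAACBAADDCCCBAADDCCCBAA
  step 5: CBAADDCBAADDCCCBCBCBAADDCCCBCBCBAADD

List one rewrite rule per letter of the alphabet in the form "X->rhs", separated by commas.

A->D, B->AA, C->CB, D->C

  step 4 ⇒ step 5: CBAACBAADDCCCBAADDCCCBAA ⇒ CB·AA·D·D·CB·AA·D·D·C·C·CB·CB·CB·AA·D·D·C·C·CB·CB·CB·AA·D·D
    A ↦ D
    B ↦ AA
    C ↦ CB
    D ↦ C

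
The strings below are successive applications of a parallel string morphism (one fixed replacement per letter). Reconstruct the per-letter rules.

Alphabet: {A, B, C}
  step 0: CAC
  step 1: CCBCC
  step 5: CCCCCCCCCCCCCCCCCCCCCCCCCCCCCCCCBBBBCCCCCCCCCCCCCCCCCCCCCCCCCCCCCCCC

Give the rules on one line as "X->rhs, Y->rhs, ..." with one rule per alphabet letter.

  step 0 ⇒ step 1: CAC ⇒ CC·B·CC
    A ↦ B
    C ↦ CC
    B ↦ AA  (constrained at step 1)

A->B, B->AA, C->CC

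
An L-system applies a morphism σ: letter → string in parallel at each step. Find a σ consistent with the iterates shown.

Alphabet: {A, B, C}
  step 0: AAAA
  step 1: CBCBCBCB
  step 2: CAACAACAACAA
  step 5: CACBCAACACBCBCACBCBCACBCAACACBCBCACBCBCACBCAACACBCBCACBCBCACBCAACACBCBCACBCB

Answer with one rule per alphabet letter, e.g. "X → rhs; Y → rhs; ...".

  step 1 ⇒ step 2: CBCBCBCB ⇒ CA·A·CA·A·CA·A·CA·A
    B ↦ A
    C ↦ CA
  step 0 ⇒ step 1: AAAA ⇒ CB·CB·CB·CB
    A ↦ CB

A->CB, B->A, C->CA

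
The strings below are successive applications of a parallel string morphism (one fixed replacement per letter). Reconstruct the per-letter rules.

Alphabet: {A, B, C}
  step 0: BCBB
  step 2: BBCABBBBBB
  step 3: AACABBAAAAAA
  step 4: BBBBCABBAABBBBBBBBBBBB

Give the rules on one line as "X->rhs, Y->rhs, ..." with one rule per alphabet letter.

  step 3 ⇒ step 4: AACABBAAAAAA ⇒ BB·BB·CA·BB·A·A·BB·BB·BB·BB·BB·BB
    A ↦ BB
    B ↦ A
    C ↦ CA

A->BB, B->A, C->CA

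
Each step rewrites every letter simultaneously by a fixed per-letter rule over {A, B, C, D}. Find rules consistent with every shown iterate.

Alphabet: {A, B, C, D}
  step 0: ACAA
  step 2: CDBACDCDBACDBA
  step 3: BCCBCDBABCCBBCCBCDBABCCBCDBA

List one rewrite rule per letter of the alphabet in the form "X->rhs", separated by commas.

  step 2 ⇒ step 3: CDBACDCDBACDBA ⇒ B·CCB·CD·BA·B·CCB·B·CCB·CD·BA·B·CCB·CD·BA
    A ↦ BA
    B ↦ CD
    C ↦ B
    D ↦ CCB

A->BA, B->CD, C->B, D->CCB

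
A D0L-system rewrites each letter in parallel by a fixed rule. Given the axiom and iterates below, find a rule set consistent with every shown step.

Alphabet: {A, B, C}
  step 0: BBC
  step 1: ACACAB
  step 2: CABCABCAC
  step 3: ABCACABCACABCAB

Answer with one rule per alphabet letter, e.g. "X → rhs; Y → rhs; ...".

  step 2 ⇒ step 3: CABCABCAC ⇒ AB·C·AC·AB·C·AC·AB·C·AB
    A ↦ C
    B ↦ AC
    C ↦ AB

A->C, B->AC, C->AB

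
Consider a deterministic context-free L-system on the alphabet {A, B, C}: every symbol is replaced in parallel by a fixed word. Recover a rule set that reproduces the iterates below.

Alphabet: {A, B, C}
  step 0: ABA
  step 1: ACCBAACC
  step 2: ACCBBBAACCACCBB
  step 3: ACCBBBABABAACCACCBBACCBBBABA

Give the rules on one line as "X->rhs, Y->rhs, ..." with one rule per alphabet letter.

A->ACC, B->BA, C->B

  step 2 ⇒ step 3: ACCBBBAACCACCBB ⇒ ACC·B·B·BA·BA·BA·ACC·ACC·B·B·ACC·B·B·BA·BA
    A ↦ ACC
    B ↦ BA
    C ↦ B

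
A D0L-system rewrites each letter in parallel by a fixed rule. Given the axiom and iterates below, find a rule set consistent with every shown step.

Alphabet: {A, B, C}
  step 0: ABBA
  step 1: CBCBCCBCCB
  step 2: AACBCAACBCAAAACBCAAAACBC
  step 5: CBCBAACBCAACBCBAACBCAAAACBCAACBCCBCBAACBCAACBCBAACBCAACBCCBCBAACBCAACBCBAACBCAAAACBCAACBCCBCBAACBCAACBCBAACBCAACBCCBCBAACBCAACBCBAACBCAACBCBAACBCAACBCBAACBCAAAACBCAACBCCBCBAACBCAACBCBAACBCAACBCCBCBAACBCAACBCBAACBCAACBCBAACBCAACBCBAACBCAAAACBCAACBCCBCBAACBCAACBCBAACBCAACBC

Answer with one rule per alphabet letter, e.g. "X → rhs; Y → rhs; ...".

A->CB, B->CBC, C->AA

  step 1 ⇒ step 2: CBCBCCBCCB ⇒ AA·CBC·AA·CBC·AA·AA·CBC·AA·AA·CBC
    B ↦ CBC
    C ↦ AA
  step 0 ⇒ step 1: ABBA ⇒ CB·CBC·CBC·CB
    A ↦ CB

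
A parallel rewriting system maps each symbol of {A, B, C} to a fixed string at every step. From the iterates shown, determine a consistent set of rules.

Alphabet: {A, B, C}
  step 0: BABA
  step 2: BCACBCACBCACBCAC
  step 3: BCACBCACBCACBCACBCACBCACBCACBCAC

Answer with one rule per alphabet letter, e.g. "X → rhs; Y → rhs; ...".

A->BC, B->BC, C->AC

  step 2 ⇒ step 3: BCACBCACBCACBCAC ⇒ BC·AC·BC·AC·BC·AC·BC·AC·BC·AC·BC·AC·BC·AC·BC·AC
    A ↦ BC
    B ↦ BC
    C ↦ AC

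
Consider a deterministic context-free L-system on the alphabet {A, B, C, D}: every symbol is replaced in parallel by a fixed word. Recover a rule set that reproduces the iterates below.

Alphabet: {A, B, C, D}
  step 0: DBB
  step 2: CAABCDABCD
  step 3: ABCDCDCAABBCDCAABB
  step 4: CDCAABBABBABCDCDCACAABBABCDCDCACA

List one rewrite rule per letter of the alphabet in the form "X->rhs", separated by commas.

  step 3 ⇒ step 4: ABCDCDCAABBCDCAABB ⇒ CD·CA·AB·B·AB·B·AB·CD·CD·CA·CA·AB·B·AB·CD·CD·CA·CA
    A ↦ CD
    B ↦ CA
    C ↦ AB
    D ↦ B

A->CD, B->CA, C->AB, D->B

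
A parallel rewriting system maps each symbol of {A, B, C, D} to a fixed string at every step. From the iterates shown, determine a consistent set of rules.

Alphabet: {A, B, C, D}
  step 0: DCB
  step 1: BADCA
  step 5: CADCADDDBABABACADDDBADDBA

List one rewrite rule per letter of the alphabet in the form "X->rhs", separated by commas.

A->D, B->CA, C->D, D->BA

  step 0 ⇒ step 1: DCB ⇒ BA·D·CA
    B ↦ CA
    C ↦ D
    D ↦ BA
    A ↦ D  (constrained at step 1)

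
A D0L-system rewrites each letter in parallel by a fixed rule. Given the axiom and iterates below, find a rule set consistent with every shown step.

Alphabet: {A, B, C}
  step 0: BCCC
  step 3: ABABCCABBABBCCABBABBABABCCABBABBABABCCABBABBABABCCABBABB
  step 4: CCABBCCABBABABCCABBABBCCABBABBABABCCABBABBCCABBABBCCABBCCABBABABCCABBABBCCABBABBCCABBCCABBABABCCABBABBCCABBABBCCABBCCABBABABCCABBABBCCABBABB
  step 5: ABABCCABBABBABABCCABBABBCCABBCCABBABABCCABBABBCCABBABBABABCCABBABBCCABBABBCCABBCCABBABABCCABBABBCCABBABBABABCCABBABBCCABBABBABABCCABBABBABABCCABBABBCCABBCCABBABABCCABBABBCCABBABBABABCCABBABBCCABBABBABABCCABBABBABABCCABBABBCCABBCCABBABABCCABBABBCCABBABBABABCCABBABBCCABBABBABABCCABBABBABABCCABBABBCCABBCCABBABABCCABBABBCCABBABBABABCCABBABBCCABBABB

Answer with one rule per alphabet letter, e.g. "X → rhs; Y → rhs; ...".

A->CC, B->ABB, C->AB

  step 4 ⇒ step 5: CCABBCCABBABABCCABBABBCCABBABBABABCCABBABBCCABBABBCCABBCCABBABABCCABBABBCCABBABBCCABBCCABBABABCCABBABBCCABBABBCCABBCCABBABABCCABBABBCCABBABB ⇒ AB·AB·CC·ABB·ABB·AB·AB·CC·ABB·ABB·CC·ABB·CC·ABB·AB·AB·CC·ABB·ABB·CC·ABB·ABB·AB·AB·CC·ABB·ABB·CC·ABB·ABB·CC·ABB·CC·ABB·AB·AB·CC·ABB·ABB·CC·ABB·ABB·AB·AB·CC·ABB·ABB·CC·ABB·ABB·AB·AB·CC·ABB·ABB·AB·AB·CC·ABB·ABB·CC·ABB·CC·ABB·AB·AB·CC·ABB·ABB·CC·ABB·ABB·AB·AB·CC·ABB·ABB·CC·ABB·ABB·AB·AB·CC·ABB·ABB·AB·AB·CC·ABB·ABB·CC·ABB·CC·ABB·AB·AB·CC·ABB·ABB·CC·ABB·ABB·AB·AB·CC·ABB·ABB·CC·ABB·ABB·AB·AB·CC·ABB·ABB·AB·AB·CC·ABB·ABB·CC·ABB·CC·ABB·AB·AB·CC·ABB·ABB·CC·ABB·ABB·AB·AB·CC·ABB·ABB·CC·ABB·ABB
    A ↦ CC
    B ↦ ABB
    C ↦ AB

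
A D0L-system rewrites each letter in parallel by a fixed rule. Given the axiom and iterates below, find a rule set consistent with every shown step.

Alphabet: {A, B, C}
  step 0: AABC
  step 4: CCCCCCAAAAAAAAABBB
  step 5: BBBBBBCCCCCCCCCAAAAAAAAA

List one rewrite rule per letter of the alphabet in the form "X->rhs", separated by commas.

  step 4 ⇒ step 5: CCCCCCAAAAAAAAABBB ⇒ B·B·B·B·B·B·C·C·C·C·C·C·C·C·C·AAA·AAA·AAA
    A ↦ C
    B ↦ AAA
    C ↦ B

A->C, B->AAA, C->B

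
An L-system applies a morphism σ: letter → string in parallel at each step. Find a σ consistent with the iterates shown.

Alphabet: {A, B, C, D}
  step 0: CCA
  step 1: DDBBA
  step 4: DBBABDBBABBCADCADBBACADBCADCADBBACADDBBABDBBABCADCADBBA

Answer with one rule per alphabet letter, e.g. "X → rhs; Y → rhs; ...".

  step 0 ⇒ step 1: CCA ⇒ D·D·BBA
    A ↦ BBA
    C ↦ D
    B ↦ CAD  (constrained at step 1)
    D ↦ B  (constrained at step 1)

A->BBA, B->CAD, C->D, D->B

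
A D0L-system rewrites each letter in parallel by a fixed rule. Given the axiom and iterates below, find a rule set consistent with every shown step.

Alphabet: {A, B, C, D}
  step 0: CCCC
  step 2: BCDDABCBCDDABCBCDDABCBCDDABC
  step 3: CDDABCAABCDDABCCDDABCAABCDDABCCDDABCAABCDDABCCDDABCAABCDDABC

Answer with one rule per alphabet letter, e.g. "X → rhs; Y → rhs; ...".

A->B, B->CDD, C->ABC, D->A

  step 2 ⇒ step 3: BCDDABCBCDDABCBCDDABCBCDDABC ⇒ CDD·ABC·A·A·B·CDD·ABC·CDD·ABC·A·A·B·CDD·ABC·CDD·ABC·A·A·B·CDD·ABC·CDD·ABC·A·A·B·CDD·ABC
    A ↦ B
    B ↦ CDD
    C ↦ ABC
    D ↦ A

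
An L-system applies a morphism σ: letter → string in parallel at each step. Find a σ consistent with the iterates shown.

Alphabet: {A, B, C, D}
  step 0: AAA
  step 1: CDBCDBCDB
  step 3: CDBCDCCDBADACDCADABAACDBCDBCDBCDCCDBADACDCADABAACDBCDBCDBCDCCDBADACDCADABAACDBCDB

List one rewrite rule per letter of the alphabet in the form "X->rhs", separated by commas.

A->CDB, B->BAA, C->ADA, D->CDC

  step 0 ⇒ step 1: AAA ⇒ CDB·CDB·CDB
    A ↦ CDB
    B ↦ BAA  (constrained at step 1)
    C ↦ ADA  (constrained at step 1)
    D ↦ CDC  (constrained at step 1)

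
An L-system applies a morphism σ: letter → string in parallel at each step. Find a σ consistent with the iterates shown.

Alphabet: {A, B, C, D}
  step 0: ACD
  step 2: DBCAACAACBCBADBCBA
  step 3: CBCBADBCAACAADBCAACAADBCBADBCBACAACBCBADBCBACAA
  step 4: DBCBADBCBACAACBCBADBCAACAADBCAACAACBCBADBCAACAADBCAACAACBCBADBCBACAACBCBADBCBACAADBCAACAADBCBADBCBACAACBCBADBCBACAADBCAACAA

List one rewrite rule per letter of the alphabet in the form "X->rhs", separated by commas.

A->CAA, B->CBA, C->DB, D->CB

  step 3 ⇒ step 4: CBCBADBCAACAADBCAACAADBCBADBCBACAACBCBADBCBACAA ⇒ DB·CBA·DB·CBA·CAA·CB·CBA·DB·CAA·CAA·DB·CAA·CAA·CB·CBA·DB·CAA·CAA·DB·CAA·CAA·CB·CBA·DB·CBA·CAA·CB·CBA·DB·CBA·CAA·DB·CAA·CAA·DB·CBA·DB·CBA·CAA·CB·CBA·DB·CBA·CAA·DB·CAA·CAA
    A ↦ CAA
    B ↦ CBA
    C ↦ DB
    D ↦ CB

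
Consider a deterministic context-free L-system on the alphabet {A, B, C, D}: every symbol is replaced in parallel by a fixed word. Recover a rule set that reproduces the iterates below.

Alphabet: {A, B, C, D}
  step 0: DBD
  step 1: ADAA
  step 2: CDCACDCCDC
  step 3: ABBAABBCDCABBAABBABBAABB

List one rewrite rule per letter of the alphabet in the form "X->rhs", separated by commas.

A->CDC, B->DA, C->ABB, D->A

  step 2 ⇒ step 3: CDCACDCCDC ⇒ ABB·A·ABB·CDC·ABB·A·ABB·ABB·A·ABB
    A ↦ CDC
    C ↦ ABB
    D ↦ A
  step 0 ⇒ step 1: DBD ⇒ A·DA·A
    B ↦ DA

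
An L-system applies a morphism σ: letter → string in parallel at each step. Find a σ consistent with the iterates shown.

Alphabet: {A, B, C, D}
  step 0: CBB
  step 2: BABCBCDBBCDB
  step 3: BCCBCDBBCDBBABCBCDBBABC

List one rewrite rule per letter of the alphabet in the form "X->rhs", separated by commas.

  step 2 ⇒ step 3: BABCBCDBBCDB ⇒ BC·C·BC·DB·BC·DB·BA·BC·BC·DB·BA·BC
    A ↦ C
    B ↦ BC
    C ↦ DB
    D ↦ BA

A->C, B->BC, C->DB, D->BA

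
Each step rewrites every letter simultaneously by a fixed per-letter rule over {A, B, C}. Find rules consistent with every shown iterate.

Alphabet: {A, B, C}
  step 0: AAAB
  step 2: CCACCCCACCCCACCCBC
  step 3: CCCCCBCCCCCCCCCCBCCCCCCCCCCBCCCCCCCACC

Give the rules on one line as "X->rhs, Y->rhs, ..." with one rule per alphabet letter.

A->CBC, B->A, C->CC

  step 2 ⇒ step 3: CCACCCCACCCCACCCBC ⇒ CC·CC·CBC·CC·CC·CC·CC·CBC·CC·CC·CC·CC·CBC·CC·CC·CC·A·CC
    A ↦ CBC
    B ↦ A
    C ↦ CC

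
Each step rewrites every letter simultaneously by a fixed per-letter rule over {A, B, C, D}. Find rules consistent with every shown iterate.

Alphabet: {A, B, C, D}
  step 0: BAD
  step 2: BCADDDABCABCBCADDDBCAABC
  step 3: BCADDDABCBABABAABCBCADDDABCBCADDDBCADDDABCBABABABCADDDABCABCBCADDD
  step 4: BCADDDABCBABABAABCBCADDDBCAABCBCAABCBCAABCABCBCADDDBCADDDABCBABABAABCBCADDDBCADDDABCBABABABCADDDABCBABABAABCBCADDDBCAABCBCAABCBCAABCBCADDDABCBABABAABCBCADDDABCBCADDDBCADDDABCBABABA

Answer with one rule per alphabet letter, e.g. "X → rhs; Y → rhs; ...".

A->ABC, B->BCA, C->DDD, D->BA

  step 3 ⇒ step 4: BCADDDABCBABABAABCBCADDDABCBCADDDBCADDDABCBABABABCADDDABCABCBCADDD ⇒ BCA·DDD·ABC·BA·BA·BA·ABC·BCA·DDD·BCA·ABC·BCA·ABC·BCA·ABC·ABC·BCA·DDD·BCA·DDD·ABC·BA·BA·BA·ABC·BCA·DDD·BCA·DDD·ABC·BA·BA·BA·BCA·DDD·ABC·BA·BA·BA·ABC·BCA·DDD·BCA·ABC·BCA·ABC·BCA·ABC·BCA·DDD·ABC·BA·BA·BA·ABC·BCA·DDD·ABC·BCA·DDD·BCA·DDD·ABC·BA·BA·BA
    A ↦ ABC
    B ↦ BCA
    C ↦ DDD
    D ↦ BA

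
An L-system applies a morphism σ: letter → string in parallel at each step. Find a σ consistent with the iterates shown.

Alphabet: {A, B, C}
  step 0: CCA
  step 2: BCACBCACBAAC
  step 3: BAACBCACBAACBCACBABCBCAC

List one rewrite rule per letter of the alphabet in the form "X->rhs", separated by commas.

  step 2 ⇒ step 3: BCACBCACBAAC ⇒ BA·AC·BC·AC·BA·AC·BC·AC·BA·BC·BC·AC
    A ↦ BC
    B ↦ BA
    C ↦ AC

A->BC, B->BA, C->AC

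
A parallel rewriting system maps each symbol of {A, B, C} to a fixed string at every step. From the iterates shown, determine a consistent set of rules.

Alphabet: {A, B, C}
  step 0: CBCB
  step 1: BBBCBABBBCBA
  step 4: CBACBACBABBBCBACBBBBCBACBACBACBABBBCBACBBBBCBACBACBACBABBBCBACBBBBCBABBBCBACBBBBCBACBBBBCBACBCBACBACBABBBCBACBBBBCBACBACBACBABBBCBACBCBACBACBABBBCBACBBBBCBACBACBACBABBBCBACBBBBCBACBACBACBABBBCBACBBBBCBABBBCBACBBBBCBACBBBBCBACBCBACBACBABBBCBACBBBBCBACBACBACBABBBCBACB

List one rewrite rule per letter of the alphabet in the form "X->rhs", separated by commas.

A->CB, B->CBA, C->BBB

  step 0 ⇒ step 1: CBCB ⇒ BBB·CBA·BBB·CBA
    B ↦ CBA
    C ↦ BBB
    A ↦ CB  (constrained at step 1)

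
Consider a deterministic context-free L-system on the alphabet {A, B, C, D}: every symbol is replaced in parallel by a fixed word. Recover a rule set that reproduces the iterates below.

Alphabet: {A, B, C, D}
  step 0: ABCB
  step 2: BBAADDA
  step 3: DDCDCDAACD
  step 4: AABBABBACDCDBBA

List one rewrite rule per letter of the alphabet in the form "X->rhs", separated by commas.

A->CD, B->D, C->BB, D->A

  step 3 ⇒ step 4: DDCDCDAACD ⇒ A·A·BB·A·BB·A·CD·CD·BB·A
    A ↦ CD
    C ↦ BB
    D ↦ A
  step 2 ⇒ step 3: BBAADDA ⇒ D·D·CD·CD·A·A·CD
    B ↦ D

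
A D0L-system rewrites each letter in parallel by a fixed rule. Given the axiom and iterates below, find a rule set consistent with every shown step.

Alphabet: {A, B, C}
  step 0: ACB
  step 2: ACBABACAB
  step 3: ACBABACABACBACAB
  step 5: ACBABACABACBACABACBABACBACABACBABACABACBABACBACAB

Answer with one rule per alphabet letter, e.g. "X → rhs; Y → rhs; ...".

A->AC, B->AB, C->B

  step 2 ⇒ step 3: ACBABACAB ⇒ AC·B·AB·AC·AB·AC·B·AC·AB
    A ↦ AC
    B ↦ AB
    C ↦ B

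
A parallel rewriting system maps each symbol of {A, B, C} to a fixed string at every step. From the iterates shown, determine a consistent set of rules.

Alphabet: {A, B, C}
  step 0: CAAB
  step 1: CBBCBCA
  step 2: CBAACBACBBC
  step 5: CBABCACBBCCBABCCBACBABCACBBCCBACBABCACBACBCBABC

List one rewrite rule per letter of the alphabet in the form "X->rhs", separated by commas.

A->BC, B->A, C->CB

  step 1 ⇒ step 2: CBBCBCA ⇒ CB·A·A·CB·A·CB·BC
    A ↦ BC
    B ↦ A
    C ↦ CB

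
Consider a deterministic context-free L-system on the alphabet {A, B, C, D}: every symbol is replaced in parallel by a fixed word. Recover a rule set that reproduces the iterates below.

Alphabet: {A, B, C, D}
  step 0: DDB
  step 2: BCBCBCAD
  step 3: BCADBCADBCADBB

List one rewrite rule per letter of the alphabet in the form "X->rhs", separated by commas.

A->B, B->BC, C->AD, D->B

  step 2 ⇒ step 3: BCBCBCAD ⇒ BC·AD·BC·AD·BC·AD·B·B
    A ↦ B
    B ↦ BC
    C ↦ AD
    D ↦ B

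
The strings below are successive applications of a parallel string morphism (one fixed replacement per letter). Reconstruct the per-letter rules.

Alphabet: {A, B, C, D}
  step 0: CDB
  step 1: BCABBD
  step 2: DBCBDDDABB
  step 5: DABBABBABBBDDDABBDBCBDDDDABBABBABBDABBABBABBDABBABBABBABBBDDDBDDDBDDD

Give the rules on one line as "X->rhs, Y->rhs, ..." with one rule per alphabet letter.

A->BD, B->D, C->BC, D->ABB

  step 1 ⇒ step 2: BCABBD ⇒ D·BC·BD·D·D·ABB
    A ↦ BD
    B ↦ D
    C ↦ BC
    D ↦ ABB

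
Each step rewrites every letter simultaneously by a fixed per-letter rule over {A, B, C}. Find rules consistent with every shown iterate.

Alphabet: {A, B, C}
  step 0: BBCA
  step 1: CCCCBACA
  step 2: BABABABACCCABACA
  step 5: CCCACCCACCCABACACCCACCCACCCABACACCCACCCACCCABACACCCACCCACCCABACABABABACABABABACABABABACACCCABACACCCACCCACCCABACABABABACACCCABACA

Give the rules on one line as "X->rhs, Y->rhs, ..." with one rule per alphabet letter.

  step 1 ⇒ step 2: CCCCBACA ⇒ BA·BA·BA·BA·CC·CA·BA·CA
    A ↦ CA
    B ↦ CC
    C ↦ BA

A->CA, B->CC, C->BA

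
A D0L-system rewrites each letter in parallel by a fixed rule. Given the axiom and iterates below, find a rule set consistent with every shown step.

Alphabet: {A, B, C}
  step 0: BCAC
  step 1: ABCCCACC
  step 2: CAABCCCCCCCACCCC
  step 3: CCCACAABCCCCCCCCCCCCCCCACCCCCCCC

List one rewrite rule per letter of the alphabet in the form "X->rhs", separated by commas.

A->CA, B->AB, C->CC

  step 2 ⇒ step 3: CAABCCCCCCCACCCC ⇒ CC·CA·CA·AB·CC·CC·CC·CC·CC·CC·CC·CA·CC·CC·CC·CC
    A ↦ CA
    B ↦ AB
    C ↦ CC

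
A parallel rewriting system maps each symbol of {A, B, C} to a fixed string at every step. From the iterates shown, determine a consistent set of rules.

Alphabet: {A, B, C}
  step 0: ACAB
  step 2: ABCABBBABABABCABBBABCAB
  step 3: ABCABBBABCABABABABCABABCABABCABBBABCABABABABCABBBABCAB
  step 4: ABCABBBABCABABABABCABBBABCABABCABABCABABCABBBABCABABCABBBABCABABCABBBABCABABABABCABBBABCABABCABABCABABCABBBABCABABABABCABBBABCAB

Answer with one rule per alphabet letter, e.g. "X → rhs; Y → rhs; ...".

A->ABC, B->AB, C->BB

  step 3 ⇒ step 4: ABCABBBABCABABABABCABABCABABCABBBABCABABABABCABBBABCAB ⇒ ABC·AB·BB·ABC·AB·AB·AB·ABC·AB·BB·ABC·AB·ABC·AB·ABC·AB·ABC·AB·BB·ABC·AB·ABC·AB·BB·ABC·AB·ABC·AB·BB·ABC·AB·AB·AB·ABC·AB·BB·ABC·AB·ABC·AB·ABC·AB·ABC·AB·BB·ABC·AB·AB·AB·ABC·AB·BB·ABC·AB
    A ↦ ABC
    B ↦ AB
    C ↦ BB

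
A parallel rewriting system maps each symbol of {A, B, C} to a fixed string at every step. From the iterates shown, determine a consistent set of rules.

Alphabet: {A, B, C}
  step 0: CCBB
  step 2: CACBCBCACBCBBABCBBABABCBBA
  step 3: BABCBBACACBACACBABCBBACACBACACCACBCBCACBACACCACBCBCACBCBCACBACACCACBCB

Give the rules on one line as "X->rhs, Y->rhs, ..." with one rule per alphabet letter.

A->BCB, B->CAC, C->BA

  step 2 ⇒ step 3: CACBCBCACBCBBABCBBABABCBBA ⇒ BA·BCB·BA·CAC·BA·CAC·BA·BCB·BA·CAC·BA·CAC·CAC·BCB·CAC·BA·CAC·CAC·BCB·CAC·BCB·CAC·BA·CAC·CAC·BCB
    A ↦ BCB
    B ↦ CAC
    C ↦ BA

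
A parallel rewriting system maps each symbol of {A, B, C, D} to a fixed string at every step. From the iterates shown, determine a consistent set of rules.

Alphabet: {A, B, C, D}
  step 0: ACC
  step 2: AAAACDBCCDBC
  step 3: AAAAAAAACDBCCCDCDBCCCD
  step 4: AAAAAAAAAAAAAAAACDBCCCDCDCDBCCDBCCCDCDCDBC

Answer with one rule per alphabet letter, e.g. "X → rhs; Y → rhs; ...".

  step 3 ⇒ step 4: AAAAAAAACDBCCCDCDBCCCD ⇒ AA·AA·AA·AA·AA·AA·AA·AA·CD·BC·C·CD·CD·CD·BC·CD·BC·C·CD·CD·CD·BC
    A ↦ AA
    B ↦ C
    C ↦ CD
    D ↦ BC

A->AA, B->C, C->CD, D->BC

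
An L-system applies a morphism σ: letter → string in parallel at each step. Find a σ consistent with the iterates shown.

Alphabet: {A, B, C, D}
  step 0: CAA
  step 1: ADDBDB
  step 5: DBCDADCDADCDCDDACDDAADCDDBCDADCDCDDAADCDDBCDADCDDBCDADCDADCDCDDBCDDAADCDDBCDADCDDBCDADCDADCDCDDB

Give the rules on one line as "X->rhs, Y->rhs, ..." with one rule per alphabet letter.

  step 0 ⇒ step 1: CAA ⇒ AD·DB·DB
    A ↦ DB
    C ↦ AD
    B ↦ DA  (constrained at step 1)
    D ↦ CD  (constrained at step 1)

A->DB, B->DA, C->AD, D->CD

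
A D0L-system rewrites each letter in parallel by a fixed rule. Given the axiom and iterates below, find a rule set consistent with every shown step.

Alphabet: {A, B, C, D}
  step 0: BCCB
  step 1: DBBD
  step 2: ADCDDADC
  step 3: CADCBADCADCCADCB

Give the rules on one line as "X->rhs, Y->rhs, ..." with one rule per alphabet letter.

  step 2 ⇒ step 3: ADCDDADC ⇒ C·ADC·B·ADC·ADC·C·ADC·B
    A ↦ C
    C ↦ B
    D ↦ ADC
  step 0 ⇒ step 1: BCCB ⇒ D·B·B·D
    B ↦ D

A->C, B->D, C->B, D->ADC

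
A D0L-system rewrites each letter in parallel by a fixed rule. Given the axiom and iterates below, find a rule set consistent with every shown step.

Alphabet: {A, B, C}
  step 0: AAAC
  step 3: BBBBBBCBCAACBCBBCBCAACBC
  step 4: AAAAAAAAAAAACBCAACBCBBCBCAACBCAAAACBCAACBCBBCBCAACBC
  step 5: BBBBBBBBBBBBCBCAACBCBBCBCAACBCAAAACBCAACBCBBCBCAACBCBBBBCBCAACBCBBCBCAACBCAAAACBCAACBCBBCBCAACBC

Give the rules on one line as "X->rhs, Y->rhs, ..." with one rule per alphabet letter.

  step 4 ⇒ step 5: AAAAAAAAAAAACBCAACBCBBCBCAACBCAAAACBCAACBCBBCBCAACBC ⇒ B·B·B·B·B·B·B·B·B·B·B·B·CBC·AA·CBC·B·B·CBC·AA·CBC·AA·AA·CBC·AA·CBC·B·B·CBC·AA·CBC·B·B·B·B·CBC·AA·CBC·B·B·CBC·AA·CBC·AA·AA·CBC·AA·CBC·B·B·CBC·AA·CBC
    A ↦ B
    B ↦ AA
    C ↦ CBC

A->B, B->AA, C->CBC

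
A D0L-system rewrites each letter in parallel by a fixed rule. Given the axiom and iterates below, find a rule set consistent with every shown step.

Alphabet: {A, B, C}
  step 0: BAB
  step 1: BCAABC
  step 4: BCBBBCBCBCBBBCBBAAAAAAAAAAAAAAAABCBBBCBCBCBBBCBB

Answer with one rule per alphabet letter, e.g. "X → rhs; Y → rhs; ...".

  step 0 ⇒ step 1: BAB ⇒ BC·AA·BC
    A ↦ AA
    B ↦ BC
    C ↦ BB  (constrained at step 1)

A->AA, B->BC, C->BB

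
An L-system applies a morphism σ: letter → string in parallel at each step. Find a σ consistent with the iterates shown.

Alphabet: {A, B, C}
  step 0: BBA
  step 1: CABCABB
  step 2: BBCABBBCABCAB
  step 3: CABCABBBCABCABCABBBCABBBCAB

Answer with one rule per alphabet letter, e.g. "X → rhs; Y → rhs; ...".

A->B, B->CAB, C->B

  step 2 ⇒ step 3: BBCABBBCABCAB ⇒ CAB·CAB·B·B·CAB·CAB·CAB·B·B·CAB·B·B·CAB
    A ↦ B
    B ↦ CAB
    C ↦ B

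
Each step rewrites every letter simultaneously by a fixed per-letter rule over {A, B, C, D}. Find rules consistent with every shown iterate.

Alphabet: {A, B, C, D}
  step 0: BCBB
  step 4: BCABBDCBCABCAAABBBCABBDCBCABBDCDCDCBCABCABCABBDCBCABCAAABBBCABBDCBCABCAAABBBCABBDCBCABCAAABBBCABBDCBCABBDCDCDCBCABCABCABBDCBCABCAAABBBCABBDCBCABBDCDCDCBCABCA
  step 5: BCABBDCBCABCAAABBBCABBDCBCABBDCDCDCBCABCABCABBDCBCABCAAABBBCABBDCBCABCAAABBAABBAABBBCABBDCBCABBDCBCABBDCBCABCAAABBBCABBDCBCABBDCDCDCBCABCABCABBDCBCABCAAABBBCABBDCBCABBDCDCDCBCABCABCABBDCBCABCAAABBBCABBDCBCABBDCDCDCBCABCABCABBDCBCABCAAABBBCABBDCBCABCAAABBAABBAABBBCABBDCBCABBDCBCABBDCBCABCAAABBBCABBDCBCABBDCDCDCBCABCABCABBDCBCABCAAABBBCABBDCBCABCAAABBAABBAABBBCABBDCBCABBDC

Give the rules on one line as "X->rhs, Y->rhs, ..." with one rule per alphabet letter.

A->DC, B->BCA, C->BB, D->AA

  step 4 ⇒ step 5: BCABBDCBCABCAAABBBCABBDCBCABBDCDCDCBCABCABCABBDCBCABCAAABBBCABBDCBCABCAAABBBCABBDCBCABCAAABBBCABBDCBCABBDCDCDCBCABCABCABBDCBCABCAAABBBCABBDCBCABBDCDCDCBCABCA ⇒ BCA·BB·DC·BCA·BCA·AA·BB·BCA·BB·DC·BCA·BB·DC·DC·DC·BCA·BCA·BCA·BB·DC·BCA·BCA·AA·BB·BCA·BB·DC·BCA·BCA·AA·BB·AA·BB·AA·BB·BCA·BB·DC·BCA·BB·DC·BCA·BB·DC·BCA·BCA·AA·BB·BCA·BB·DC·BCA·BB·DC·DC·DC·BCA·BCA·BCA·BB·DC·BCA·BCA·AA·BB·BCA·BB·DC·BCA·BB·DC·DC·DC·BCA·BCA·BCA·BB·DC·BCA·BCA·AA·BB·BCA·BB·DC·BCA·BB·DC·DC·DC·BCA·BCA·BCA·BB·DC·BCA·BCA·AA·BB·BCA·BB·DC·BCA·BCA·AA·BB·AA·BB·AA·BB·BCA·BB·DC·BCA·BB·DC·BCA·BB·DC·BCA·BCA·AA·BB·BCA·BB·DC·BCA·BB·DC·DC·DC·BCA·BCA·BCA·BB·DC·BCA·BCA·AA·BB·BCA·BB·DC·BCA·BCA·AA·BB·AA·BB·AA·BB·BCA·BB·DC·BCA·BB·DC
    A ↦ DC
    B ↦ BCA
    C ↦ BB
    D ↦ AA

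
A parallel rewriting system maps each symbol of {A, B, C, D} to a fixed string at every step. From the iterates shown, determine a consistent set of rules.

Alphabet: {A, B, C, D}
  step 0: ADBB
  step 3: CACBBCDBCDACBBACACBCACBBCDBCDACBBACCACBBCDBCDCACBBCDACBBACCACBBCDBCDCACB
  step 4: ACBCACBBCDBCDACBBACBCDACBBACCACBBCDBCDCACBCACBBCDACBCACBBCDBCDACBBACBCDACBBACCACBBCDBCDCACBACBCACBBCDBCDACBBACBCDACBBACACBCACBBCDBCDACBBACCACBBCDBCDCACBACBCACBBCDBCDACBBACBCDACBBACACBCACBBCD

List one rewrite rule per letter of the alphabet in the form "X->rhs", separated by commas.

A->C, B->BCD, C->ACB, D->BAC

  step 3 ⇒ step 4: CACBBCDBCDACBBACACBCACBBCDBCDACBBACCACBBCDBCDCACBBCDACBBACCACBBCDBCDCACB ⇒ ACB·C·ACB·BCD·BCD·ACB·BAC·BCD·ACB·BAC·C·ACB·BCD·BCD·C·ACB·C·ACB·BCD·ACB·C·ACB·BCD·BCD·ACB·BAC·BCD·ACB·BAC·C·ACB·BCD·BCD·C·ACB·ACB·C·ACB·BCD·BCD·ACB·BAC·BCD·ACB·BAC·ACB·C·ACB·BCD·BCD·ACB·BAC·C·ACB·BCD·BCD·C·ACB·ACB·C·ACB·BCD·BCD·ACB·BAC·BCD·ACB·BAC·ACB·C·ACB·BCD
    A ↦ C
    B ↦ BCD
    C ↦ ACB
    D ↦ BAC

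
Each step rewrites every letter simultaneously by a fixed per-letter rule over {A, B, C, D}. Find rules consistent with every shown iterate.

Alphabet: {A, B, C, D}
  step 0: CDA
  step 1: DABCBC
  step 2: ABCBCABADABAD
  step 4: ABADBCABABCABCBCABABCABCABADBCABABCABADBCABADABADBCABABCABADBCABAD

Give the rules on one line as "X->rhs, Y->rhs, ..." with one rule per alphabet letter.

  step 1 ⇒ step 2: DABCBC ⇒ ABC·BC·ABA·D·ABA·D
    A ↦ BC
    B ↦ ABA
    C ↦ D
    D ↦ ABC

A->BC, B->ABA, C->D, D->ABC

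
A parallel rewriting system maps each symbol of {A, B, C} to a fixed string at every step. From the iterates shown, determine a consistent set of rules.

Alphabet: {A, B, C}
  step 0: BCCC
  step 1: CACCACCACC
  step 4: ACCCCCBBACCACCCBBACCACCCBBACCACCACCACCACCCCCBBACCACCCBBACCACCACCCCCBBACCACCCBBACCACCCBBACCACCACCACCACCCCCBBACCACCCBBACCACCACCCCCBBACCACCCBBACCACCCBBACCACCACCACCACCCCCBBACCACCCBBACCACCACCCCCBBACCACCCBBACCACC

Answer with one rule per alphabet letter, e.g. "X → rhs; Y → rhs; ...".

A->CBB, B->C, C->ACC

  step 0 ⇒ step 1: BCCC ⇒ C·ACC·ACC·ACC
    B ↦ C
    C ↦ ACC
    A ↦ CBB  (constrained at step 1)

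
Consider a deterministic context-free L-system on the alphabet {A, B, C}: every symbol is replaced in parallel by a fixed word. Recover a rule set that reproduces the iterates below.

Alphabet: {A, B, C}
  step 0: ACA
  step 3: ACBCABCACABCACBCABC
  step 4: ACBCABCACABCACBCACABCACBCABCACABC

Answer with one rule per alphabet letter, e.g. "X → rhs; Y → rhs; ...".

A->AC, B->A, C->BC

  step 3 ⇒ step 4: ACBCABCACABCACBCABC ⇒ AC·BC·A·BC·AC·A·BC·AC·BC·AC·A·BC·AC·BC·A·BC·AC·A·BC
    A ↦ AC
    B ↦ A
    C ↦ BC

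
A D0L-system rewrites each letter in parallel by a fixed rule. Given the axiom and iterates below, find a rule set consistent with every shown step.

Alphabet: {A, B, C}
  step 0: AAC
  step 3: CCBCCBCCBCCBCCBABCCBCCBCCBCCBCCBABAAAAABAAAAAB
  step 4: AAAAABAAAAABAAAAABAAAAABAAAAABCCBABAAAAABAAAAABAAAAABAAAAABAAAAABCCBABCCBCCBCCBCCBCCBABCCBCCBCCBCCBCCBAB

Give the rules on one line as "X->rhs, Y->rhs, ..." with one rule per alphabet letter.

  step 3 ⇒ step 4: CCBCCBCCBCCBCCBABCCBCCBCCBCCBCCBABAAAAABAAAAAB ⇒ AA·AA·AB·AA·AA·AB·AA·AA·AB·AA·AA·AB·AA·AA·AB·CCB·AB·AA·AA·AB·AA·AA·AB·AA·AA·AB·AA·AA·AB·AA·AA·AB·CCB·AB·CCB·CCB·CCB·CCB·CCB·AB·CCB·CCB·CCB·CCB·CCB·AB
    A ↦ CCB
    B ↦ AB
    C ↦ AA

A->CCB, B->AB, C->AA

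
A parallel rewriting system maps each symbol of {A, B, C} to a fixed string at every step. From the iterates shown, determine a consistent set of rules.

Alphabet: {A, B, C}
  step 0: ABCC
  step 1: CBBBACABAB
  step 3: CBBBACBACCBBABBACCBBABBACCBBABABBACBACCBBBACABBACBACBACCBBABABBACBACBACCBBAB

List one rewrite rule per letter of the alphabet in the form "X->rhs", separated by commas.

A->CBB, B->BAC, C->AB

  step 0 ⇒ step 1: ABCC ⇒ CBB·BAC·AB·AB
    A ↦ CBB
    B ↦ BAC
    C ↦ AB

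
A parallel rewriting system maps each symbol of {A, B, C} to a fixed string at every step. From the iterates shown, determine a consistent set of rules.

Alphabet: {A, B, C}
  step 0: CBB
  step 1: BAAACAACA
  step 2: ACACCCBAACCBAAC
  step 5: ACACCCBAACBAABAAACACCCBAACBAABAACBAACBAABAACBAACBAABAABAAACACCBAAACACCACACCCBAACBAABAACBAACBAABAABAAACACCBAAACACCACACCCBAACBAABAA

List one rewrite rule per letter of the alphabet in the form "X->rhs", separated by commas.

  step 1 ⇒ step 2: BAAACAACA ⇒ ACA·C·C·C·BAA·C·C·BAA·C
    A ↦ C
    B ↦ ACA
    C ↦ BAA

A->C, B->ACA, C->BAA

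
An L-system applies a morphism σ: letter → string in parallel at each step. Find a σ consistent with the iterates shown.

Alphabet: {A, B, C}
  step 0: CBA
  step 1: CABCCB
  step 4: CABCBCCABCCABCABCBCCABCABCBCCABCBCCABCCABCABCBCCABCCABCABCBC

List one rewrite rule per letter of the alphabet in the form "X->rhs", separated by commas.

  step 0 ⇒ step 1: CBA ⇒ CAB·C·CB
    A ↦ CB
    B ↦ C
    C ↦ CAB

A->CB, B->C, C->CAB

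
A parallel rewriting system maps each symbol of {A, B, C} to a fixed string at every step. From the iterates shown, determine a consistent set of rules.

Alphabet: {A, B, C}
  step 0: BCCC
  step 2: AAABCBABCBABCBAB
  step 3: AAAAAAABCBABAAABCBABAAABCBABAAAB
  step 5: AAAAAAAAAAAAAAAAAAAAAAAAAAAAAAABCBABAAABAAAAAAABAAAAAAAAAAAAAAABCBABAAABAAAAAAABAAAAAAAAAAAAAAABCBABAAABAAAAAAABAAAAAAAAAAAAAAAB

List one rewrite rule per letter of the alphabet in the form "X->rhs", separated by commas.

A->AA, B->AB, C->CB

  step 2 ⇒ step 3: AAABCBABCBABCBAB ⇒ AA·AA·AA·AB·CB·AB·AA·AB·CB·AB·AA·AB·CB·AB·AA·AB
    A ↦ AA
    B ↦ AB
    C ↦ CB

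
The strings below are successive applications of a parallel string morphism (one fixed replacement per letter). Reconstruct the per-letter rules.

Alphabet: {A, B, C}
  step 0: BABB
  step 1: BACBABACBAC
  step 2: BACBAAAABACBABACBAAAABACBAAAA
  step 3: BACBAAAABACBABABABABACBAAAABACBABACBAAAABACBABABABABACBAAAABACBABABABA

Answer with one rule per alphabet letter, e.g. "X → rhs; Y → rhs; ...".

A->BA, B->BAC, C->AAA

  step 2 ⇒ step 3: BACBAAAABACBABACBAAAABACBAAAA ⇒ BAC·BA·AAA·BAC·BA·BA·BA·BA·BAC·BA·AAA·BAC·BA·BAC·BA·AAA·BAC·BA·BA·BA·BA·BAC·BA·AAA·BAC·BA·BA·BA·BA
    A ↦ BA
    B ↦ BAC
    C ↦ AAA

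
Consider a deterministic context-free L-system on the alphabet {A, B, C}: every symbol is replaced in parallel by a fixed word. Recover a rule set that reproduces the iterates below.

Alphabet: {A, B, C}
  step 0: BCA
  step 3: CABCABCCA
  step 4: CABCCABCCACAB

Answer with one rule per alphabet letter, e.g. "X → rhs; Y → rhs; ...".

  step 3 ⇒ step 4: CABCABCCA ⇒ CA·B·C·CA·B·C·CA·CA·B
    A ↦ B
    B ↦ C
    C ↦ CA

A->B, B->C, C->CA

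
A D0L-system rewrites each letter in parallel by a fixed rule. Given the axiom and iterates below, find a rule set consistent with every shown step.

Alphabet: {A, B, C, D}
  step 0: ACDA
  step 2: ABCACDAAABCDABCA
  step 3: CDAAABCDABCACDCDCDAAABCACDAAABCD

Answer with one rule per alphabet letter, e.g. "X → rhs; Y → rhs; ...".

  step 2 ⇒ step 3: ABCACDAAABCDABCA ⇒ CD·AA·AB·CD·AB·CA·CD·CD·CD·AA·AB·CA·CD·AA·AB·CD
    A ↦ CD
    B ↦ AA
    C ↦ AB
    D ↦ CA

A->CD, B->AA, C->AB, D->CA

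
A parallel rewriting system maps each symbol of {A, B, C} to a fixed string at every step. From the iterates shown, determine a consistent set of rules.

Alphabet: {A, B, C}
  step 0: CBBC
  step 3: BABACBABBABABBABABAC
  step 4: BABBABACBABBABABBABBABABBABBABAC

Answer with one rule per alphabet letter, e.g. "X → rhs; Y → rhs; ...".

A->B, B->BA, C->AC

  step 3 ⇒ step 4: BABACBABBABABBABABAC ⇒ BA·B·BA·B·AC·BA·B·BA·BA·B·BA·B·BA·BA·B·BA·B·BA·B·AC
    A ↦ B
    B ↦ BA
    C ↦ AC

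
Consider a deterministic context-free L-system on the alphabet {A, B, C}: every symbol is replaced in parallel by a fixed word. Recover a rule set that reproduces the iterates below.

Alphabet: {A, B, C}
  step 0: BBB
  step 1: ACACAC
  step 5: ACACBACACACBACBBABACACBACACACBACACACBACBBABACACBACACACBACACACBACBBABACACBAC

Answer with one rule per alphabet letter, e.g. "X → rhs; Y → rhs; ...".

  step 0 ⇒ step 1: BBB ⇒ AC·AC·AC
    B ↦ AC
    A ↦ B  (constrained at step 1)
    C ↦ BAB  (constrained at step 1)

A->B, B->AC, C->BAB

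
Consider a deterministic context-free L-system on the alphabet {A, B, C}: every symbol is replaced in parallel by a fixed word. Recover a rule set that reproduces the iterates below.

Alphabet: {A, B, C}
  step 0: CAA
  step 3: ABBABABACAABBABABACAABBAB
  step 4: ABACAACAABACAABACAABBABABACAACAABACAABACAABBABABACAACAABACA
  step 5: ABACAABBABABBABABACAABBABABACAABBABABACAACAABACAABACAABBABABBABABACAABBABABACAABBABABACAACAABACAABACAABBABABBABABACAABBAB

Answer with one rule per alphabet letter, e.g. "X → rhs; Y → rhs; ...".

A->AB, B->ACA, C->B

  step 4 ⇒ step 5: ABACAACAABACAABACAABBABABACAACAABACAABACAABBABABACAACAABACA ⇒ AB·ACA·AB·B·AB·AB·B·AB·AB·ACA·AB·B·AB·AB·ACA·AB·B·AB·AB·ACA·ACA·AB·ACA·AB·ACA·AB·B·AB·AB·B·AB·AB·ACA·AB·B·AB·AB·ACA·AB·B·AB·AB·ACA·ACA·AB·ACA·AB·ACA·AB·B·AB·AB·B·AB·AB·ACA·AB·B·AB
    A ↦ AB
    B ↦ ACA
    C ↦ B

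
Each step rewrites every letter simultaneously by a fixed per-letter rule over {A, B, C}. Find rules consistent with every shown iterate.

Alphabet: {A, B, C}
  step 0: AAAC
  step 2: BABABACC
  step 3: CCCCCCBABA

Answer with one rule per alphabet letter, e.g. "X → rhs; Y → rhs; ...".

A->C, B->C, C->BA

  step 2 ⇒ step 3: BABABACC ⇒ C·C·C·C·C·C·BA·BA
    A ↦ C
    B ↦ C
    C ↦ BA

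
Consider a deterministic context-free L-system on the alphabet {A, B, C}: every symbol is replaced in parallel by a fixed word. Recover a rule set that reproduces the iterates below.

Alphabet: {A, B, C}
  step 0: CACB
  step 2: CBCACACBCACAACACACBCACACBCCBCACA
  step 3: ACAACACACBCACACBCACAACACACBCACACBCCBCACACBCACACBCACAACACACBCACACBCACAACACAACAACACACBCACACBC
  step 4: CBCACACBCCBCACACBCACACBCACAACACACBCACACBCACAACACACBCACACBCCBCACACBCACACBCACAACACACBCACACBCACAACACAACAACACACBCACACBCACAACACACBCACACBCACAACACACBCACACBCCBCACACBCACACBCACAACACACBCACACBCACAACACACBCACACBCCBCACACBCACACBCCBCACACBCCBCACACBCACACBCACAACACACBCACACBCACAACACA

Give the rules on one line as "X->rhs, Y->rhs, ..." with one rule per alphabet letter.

  step 3 ⇒ step 4: ACAACACACBCACACBCACAACACACBCACACBCCBCACACBCACACBCACAACACACBCACACBCACAACACAACAACACACBCACACBC ⇒ CBC·ACA·CBC·CBC·ACA·CBC·ACA·CBC·ACA·AC·ACA·CBC·ACA·CBC·ACA·AC·ACA·CBC·ACA·CBC·CBC·ACA·CBC·ACA·CBC·ACA·AC·ACA·CBC·ACA·CBC·ACA·AC·ACA·ACA·AC·ACA·CBC·ACA·CBC·ACA·AC·ACA·CBC·ACA·CBC·ACA·AC·ACA·CBC·ACA·CBC·CBC·ACA·CBC·ACA·CBC·ACA·AC·ACA·CBC·ACA·CBC·ACA·AC·ACA·CBC·ACA·CBC·CBC·ACA·CBC·ACA·CBC·CBC·ACA·CBC·CBC·ACA·CBC·ACA·CBC·ACA·AC·ACA·CBC·ACA·CBC·ACA·AC·ACA
    A ↦ CBC
    B ↦ AC
    C ↦ ACA

A->CBC, B->AC, C->ACA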